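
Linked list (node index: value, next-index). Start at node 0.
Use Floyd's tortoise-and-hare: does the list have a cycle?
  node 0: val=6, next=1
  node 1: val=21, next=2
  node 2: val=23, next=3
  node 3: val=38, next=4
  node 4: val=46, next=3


Floyd's tortoise (slow, +1) and hare (fast, +2):
  init: slow=0, fast=0
  step 1: slow=1, fast=2
  step 2: slow=2, fast=4
  step 3: slow=3, fast=4
  step 4: slow=4, fast=4
  slow == fast at node 4: cycle detected

Cycle: yes


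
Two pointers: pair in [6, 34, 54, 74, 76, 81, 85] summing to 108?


lo=0(6)+hi=6(85)=91
lo=1(34)+hi=6(85)=119
lo=1(34)+hi=5(81)=115
lo=1(34)+hi=4(76)=110
lo=1(34)+hi=3(74)=108

Yes: 34+74=108


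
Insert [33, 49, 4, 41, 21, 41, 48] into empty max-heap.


Insert 33: [33]
Insert 49: [49, 33]
Insert 4: [49, 33, 4]
Insert 41: [49, 41, 4, 33]
Insert 21: [49, 41, 4, 33, 21]
Insert 41: [49, 41, 41, 33, 21, 4]
Insert 48: [49, 41, 48, 33, 21, 4, 41]

Final heap: [49, 41, 48, 33, 21, 4, 41]


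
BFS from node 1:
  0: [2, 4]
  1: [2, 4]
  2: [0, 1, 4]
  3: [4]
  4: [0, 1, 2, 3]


Visit 1, enqueue [2, 4]
Visit 2, enqueue [0]
Visit 4, enqueue [3]
Visit 0, enqueue []
Visit 3, enqueue []

BFS order: [1, 2, 4, 0, 3]


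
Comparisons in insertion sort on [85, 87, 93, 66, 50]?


Algorithm: insertion sort
Input: [85, 87, 93, 66, 50]
Sorted: [50, 66, 85, 87, 93]

9


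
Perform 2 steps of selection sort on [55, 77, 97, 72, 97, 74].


Initial: [55, 77, 97, 72, 97, 74]
Step 1: min=55 at 0
  Swap: [55, 77, 97, 72, 97, 74]
Step 2: min=72 at 3
  Swap: [55, 72, 97, 77, 97, 74]

After 2 steps: [55, 72, 97, 77, 97, 74]


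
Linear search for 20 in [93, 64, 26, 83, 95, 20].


i=0: 93!=20
i=1: 64!=20
i=2: 26!=20
i=3: 83!=20
i=4: 95!=20
i=5: 20==20 found!

Found at 5, 6 comps


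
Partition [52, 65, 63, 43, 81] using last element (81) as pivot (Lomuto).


Pivot: 81
  52 <= 81: advance i (no swap)
  65 <= 81: advance i (no swap)
  63 <= 81: advance i (no swap)
  43 <= 81: advance i (no swap)
Place pivot at 4: [52, 65, 63, 43, 81]

Partitioned: [52, 65, 63, 43, 81]


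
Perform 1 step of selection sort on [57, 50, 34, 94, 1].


Initial: [57, 50, 34, 94, 1]
Step 1: min=1 at 4
  Swap: [1, 50, 34, 94, 57]

After 1 step: [1, 50, 34, 94, 57]


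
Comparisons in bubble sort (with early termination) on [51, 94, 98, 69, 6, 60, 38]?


Algorithm: bubble sort (with early termination)
Input: [51, 94, 98, 69, 6, 60, 38]
Sorted: [6, 38, 51, 60, 69, 94, 98]

21


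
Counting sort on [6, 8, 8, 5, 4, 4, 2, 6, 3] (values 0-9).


Input: [6, 8, 8, 5, 4, 4, 2, 6, 3]
Counts: [0, 0, 1, 1, 2, 1, 2, 0, 2, 0]

Sorted: [2, 3, 4, 4, 5, 6, 6, 8, 8]


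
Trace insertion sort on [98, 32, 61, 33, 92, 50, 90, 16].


Initial: [98, 32, 61, 33, 92, 50, 90, 16]
Insert 32: [32, 98, 61, 33, 92, 50, 90, 16]
Insert 61: [32, 61, 98, 33, 92, 50, 90, 16]
Insert 33: [32, 33, 61, 98, 92, 50, 90, 16]
Insert 92: [32, 33, 61, 92, 98, 50, 90, 16]
Insert 50: [32, 33, 50, 61, 92, 98, 90, 16]
Insert 90: [32, 33, 50, 61, 90, 92, 98, 16]
Insert 16: [16, 32, 33, 50, 61, 90, 92, 98]

Sorted: [16, 32, 33, 50, 61, 90, 92, 98]


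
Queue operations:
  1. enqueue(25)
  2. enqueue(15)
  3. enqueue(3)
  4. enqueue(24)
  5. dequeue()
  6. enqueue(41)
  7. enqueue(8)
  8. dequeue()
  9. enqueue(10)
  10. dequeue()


enqueue(25) -> [25]
enqueue(15) -> [25, 15]
enqueue(3) -> [25, 15, 3]
enqueue(24) -> [25, 15, 3, 24]
dequeue()->25, [15, 3, 24]
enqueue(41) -> [15, 3, 24, 41]
enqueue(8) -> [15, 3, 24, 41, 8]
dequeue()->15, [3, 24, 41, 8]
enqueue(10) -> [3, 24, 41, 8, 10]
dequeue()->3, [24, 41, 8, 10]

Final queue: [24, 41, 8, 10]


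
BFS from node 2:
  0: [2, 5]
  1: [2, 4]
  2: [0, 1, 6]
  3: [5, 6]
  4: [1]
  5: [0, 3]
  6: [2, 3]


Visit 2, enqueue [0, 1, 6]
Visit 0, enqueue [5]
Visit 1, enqueue [4]
Visit 6, enqueue [3]
Visit 5, enqueue []
Visit 4, enqueue []
Visit 3, enqueue []

BFS order: [2, 0, 1, 6, 5, 4, 3]


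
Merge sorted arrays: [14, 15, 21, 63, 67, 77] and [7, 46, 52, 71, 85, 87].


Take 7 from B
Take 14 from A
Take 15 from A
Take 21 from A
Take 46 from B
Take 52 from B
Take 63 from A
Take 67 from A
Take 71 from B
Take 77 from A

Merged: [7, 14, 15, 21, 46, 52, 63, 67, 71, 77, 85, 87]


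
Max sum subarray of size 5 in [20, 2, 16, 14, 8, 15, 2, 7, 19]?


[0:5]: 60
[1:6]: 55
[2:7]: 55
[3:8]: 46
[4:9]: 51

Max: 60 at [0:5]


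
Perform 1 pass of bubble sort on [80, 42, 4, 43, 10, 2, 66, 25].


Initial: [80, 42, 4, 43, 10, 2, 66, 25]
Pass 1: [42, 4, 43, 10, 2, 66, 25, 80] (7 swaps)

After 1 pass: [42, 4, 43, 10, 2, 66, 25, 80]


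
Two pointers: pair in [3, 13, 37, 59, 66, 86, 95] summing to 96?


lo=0(3)+hi=6(95)=98
lo=0(3)+hi=5(86)=89
lo=1(13)+hi=5(86)=99
lo=1(13)+hi=4(66)=79
lo=2(37)+hi=4(66)=103
lo=2(37)+hi=3(59)=96

Yes: 37+59=96


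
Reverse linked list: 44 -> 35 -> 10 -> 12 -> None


Step 1: curr=44, set curr.next=prev(None) | reversed so far: 44
Step 2: curr=35, set curr.next=prev(44) | reversed so far: 35 -> 44
Step 3: curr=10, set curr.next=prev(35) | reversed so far: 10 -> 35 -> 44
Step 4: curr=12, set curr.next=prev(10) | reversed so far: 12 -> 10 -> 35 -> 44

12 -> 10 -> 35 -> 44 -> None


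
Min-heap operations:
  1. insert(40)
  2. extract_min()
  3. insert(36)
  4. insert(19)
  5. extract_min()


insert(40) -> [40]
extract_min()->40, []
insert(36) -> [36]
insert(19) -> [19, 36]
extract_min()->19, [36]

Final heap: [36]


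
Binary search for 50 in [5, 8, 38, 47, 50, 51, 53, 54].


Step 1: lo=0, hi=7, mid=3, val=47
Step 2: lo=4, hi=7, mid=5, val=51
Step 3: lo=4, hi=4, mid=4, val=50

Found at index 4


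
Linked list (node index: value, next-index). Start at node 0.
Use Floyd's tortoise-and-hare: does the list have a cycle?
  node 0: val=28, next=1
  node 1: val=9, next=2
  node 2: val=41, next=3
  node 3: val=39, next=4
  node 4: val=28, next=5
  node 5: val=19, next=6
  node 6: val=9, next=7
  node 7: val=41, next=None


Floyd's tortoise (slow, +1) and hare (fast, +2):
  init: slow=0, fast=0
  step 1: slow=1, fast=2
  step 2: slow=2, fast=4
  step 3: slow=3, fast=6
  step 4: fast 6->7->None, no cycle

Cycle: no


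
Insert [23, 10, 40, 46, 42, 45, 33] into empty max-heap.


Insert 23: [23]
Insert 10: [23, 10]
Insert 40: [40, 10, 23]
Insert 46: [46, 40, 23, 10]
Insert 42: [46, 42, 23, 10, 40]
Insert 45: [46, 42, 45, 10, 40, 23]
Insert 33: [46, 42, 45, 10, 40, 23, 33]

Final heap: [46, 42, 45, 10, 40, 23, 33]


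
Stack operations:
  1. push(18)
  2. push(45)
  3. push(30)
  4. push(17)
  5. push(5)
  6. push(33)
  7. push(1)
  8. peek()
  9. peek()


push(18) -> [18]
push(45) -> [18, 45]
push(30) -> [18, 45, 30]
push(17) -> [18, 45, 30, 17]
push(5) -> [18, 45, 30, 17, 5]
push(33) -> [18, 45, 30, 17, 5, 33]
push(1) -> [18, 45, 30, 17, 5, 33, 1]
peek()->1
peek()->1

Final stack: [18, 45, 30, 17, 5, 33, 1]


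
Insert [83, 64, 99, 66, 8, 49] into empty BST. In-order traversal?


Insert 83: root
Insert 64: L from 83
Insert 99: R from 83
Insert 66: L from 83 -> R from 64
Insert 8: L from 83 -> L from 64
Insert 49: L from 83 -> L from 64 -> R from 8

In-order: [8, 49, 64, 66, 83, 99]


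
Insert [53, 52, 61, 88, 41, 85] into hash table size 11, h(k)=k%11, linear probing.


Insert 53: h=9 -> slot 9
Insert 52: h=8 -> slot 8
Insert 61: h=6 -> slot 6
Insert 88: h=0 -> slot 0
Insert 41: h=8, 2 probes -> slot 10
Insert 85: h=8, 4 probes -> slot 1

Table: [88, 85, None, None, None, None, 61, None, 52, 53, 41]


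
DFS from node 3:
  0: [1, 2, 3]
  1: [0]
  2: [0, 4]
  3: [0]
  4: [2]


Visit 3, push [0]
Visit 0, push [2, 1]
Visit 1, push []
Visit 2, push [4]
Visit 4, push []

DFS order: [3, 0, 1, 2, 4]


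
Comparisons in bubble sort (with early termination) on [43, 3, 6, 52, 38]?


Algorithm: bubble sort (with early termination)
Input: [43, 3, 6, 52, 38]
Sorted: [3, 6, 38, 43, 52]

9


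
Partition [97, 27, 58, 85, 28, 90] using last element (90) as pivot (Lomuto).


Pivot: 90
  27 <= 90: swap -> [27, 97, 58, 85, 28, 90]
  58 <= 90: swap -> [27, 58, 97, 85, 28, 90]
  85 <= 90: swap -> [27, 58, 85, 97, 28, 90]
  28 <= 90: swap -> [27, 58, 85, 28, 97, 90]
Place pivot at 4: [27, 58, 85, 28, 90, 97]

Partitioned: [27, 58, 85, 28, 90, 97]


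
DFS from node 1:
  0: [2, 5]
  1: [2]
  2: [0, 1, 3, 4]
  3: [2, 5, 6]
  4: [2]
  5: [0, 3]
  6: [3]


Visit 1, push [2]
Visit 2, push [4, 3, 0]
Visit 0, push [5]
Visit 5, push [3]
Visit 3, push [6]
Visit 6, push []
Visit 4, push []

DFS order: [1, 2, 0, 5, 3, 6, 4]


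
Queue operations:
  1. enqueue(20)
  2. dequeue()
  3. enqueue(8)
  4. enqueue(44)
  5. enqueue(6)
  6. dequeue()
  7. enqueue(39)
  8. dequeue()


enqueue(20) -> [20]
dequeue()->20, []
enqueue(8) -> [8]
enqueue(44) -> [8, 44]
enqueue(6) -> [8, 44, 6]
dequeue()->8, [44, 6]
enqueue(39) -> [44, 6, 39]
dequeue()->44, [6, 39]

Final queue: [6, 39]


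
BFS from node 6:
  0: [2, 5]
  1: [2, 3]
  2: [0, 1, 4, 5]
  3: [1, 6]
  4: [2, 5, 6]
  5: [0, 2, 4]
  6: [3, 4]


Visit 6, enqueue [3, 4]
Visit 3, enqueue [1]
Visit 4, enqueue [2, 5]
Visit 1, enqueue []
Visit 2, enqueue [0]
Visit 5, enqueue []
Visit 0, enqueue []

BFS order: [6, 3, 4, 1, 2, 5, 0]


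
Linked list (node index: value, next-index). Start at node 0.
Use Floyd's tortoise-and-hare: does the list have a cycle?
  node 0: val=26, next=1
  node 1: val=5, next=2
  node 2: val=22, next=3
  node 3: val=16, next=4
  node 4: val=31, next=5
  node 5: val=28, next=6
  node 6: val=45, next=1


Floyd's tortoise (slow, +1) and hare (fast, +2):
  init: slow=0, fast=0
  step 1: slow=1, fast=2
  step 2: slow=2, fast=4
  step 3: slow=3, fast=6
  step 4: slow=4, fast=2
  step 5: slow=5, fast=4
  step 6: slow=6, fast=6
  slow == fast at node 6: cycle detected

Cycle: yes


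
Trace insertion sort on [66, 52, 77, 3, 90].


Initial: [66, 52, 77, 3, 90]
Insert 52: [52, 66, 77, 3, 90]
Insert 77: [52, 66, 77, 3, 90]
Insert 3: [3, 52, 66, 77, 90]
Insert 90: [3, 52, 66, 77, 90]

Sorted: [3, 52, 66, 77, 90]


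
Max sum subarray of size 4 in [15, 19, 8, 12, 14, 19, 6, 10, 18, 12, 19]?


[0:4]: 54
[1:5]: 53
[2:6]: 53
[3:7]: 51
[4:8]: 49
[5:9]: 53
[6:10]: 46
[7:11]: 59

Max: 59 at [7:11]


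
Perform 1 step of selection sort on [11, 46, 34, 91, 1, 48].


Initial: [11, 46, 34, 91, 1, 48]
Step 1: min=1 at 4
  Swap: [1, 46, 34, 91, 11, 48]

After 1 step: [1, 46, 34, 91, 11, 48]


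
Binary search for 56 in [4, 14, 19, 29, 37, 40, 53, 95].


Step 1: lo=0, hi=7, mid=3, val=29
Step 2: lo=4, hi=7, mid=5, val=40
Step 3: lo=6, hi=7, mid=6, val=53
Step 4: lo=7, hi=7, mid=7, val=95

Not found


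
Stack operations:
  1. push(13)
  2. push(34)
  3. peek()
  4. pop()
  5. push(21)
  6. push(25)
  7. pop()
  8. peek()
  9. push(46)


push(13) -> [13]
push(34) -> [13, 34]
peek()->34
pop()->34, [13]
push(21) -> [13, 21]
push(25) -> [13, 21, 25]
pop()->25, [13, 21]
peek()->21
push(46) -> [13, 21, 46]

Final stack: [13, 21, 46]


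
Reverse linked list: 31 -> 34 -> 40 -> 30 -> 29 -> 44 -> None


Step 1: curr=31, set curr.next=prev(None) | reversed so far: 31
Step 2: curr=34, set curr.next=prev(31) | reversed so far: 34 -> 31
Step 3: curr=40, set curr.next=prev(34) | reversed so far: 40 -> 34 -> 31
Step 4: curr=30, set curr.next=prev(40) | reversed so far: 30 -> 40 -> 34 -> 31
Step 5: curr=29, set curr.next=prev(30) | reversed so far: 29 -> 30 -> 40 -> 34 -> 31
Step 6: curr=44, set curr.next=prev(29) | reversed so far: 44 -> 29 -> 30 -> 40 -> 34 -> 31

44 -> 29 -> 30 -> 40 -> 34 -> 31 -> None


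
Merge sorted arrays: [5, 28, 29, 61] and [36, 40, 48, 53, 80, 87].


Take 5 from A
Take 28 from A
Take 29 from A
Take 36 from B
Take 40 from B
Take 48 from B
Take 53 from B
Take 61 from A

Merged: [5, 28, 29, 36, 40, 48, 53, 61, 80, 87]


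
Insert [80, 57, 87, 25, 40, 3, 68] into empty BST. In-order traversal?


Insert 80: root
Insert 57: L from 80
Insert 87: R from 80
Insert 25: L from 80 -> L from 57
Insert 40: L from 80 -> L from 57 -> R from 25
Insert 3: L from 80 -> L from 57 -> L from 25
Insert 68: L from 80 -> R from 57

In-order: [3, 25, 40, 57, 68, 80, 87]


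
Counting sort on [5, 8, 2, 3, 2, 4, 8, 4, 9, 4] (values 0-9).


Input: [5, 8, 2, 3, 2, 4, 8, 4, 9, 4]
Counts: [0, 0, 2, 1, 3, 1, 0, 0, 2, 1]

Sorted: [2, 2, 3, 4, 4, 4, 5, 8, 8, 9]


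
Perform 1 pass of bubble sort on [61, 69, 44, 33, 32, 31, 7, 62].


Initial: [61, 69, 44, 33, 32, 31, 7, 62]
Pass 1: [61, 44, 33, 32, 31, 7, 62, 69] (6 swaps)

After 1 pass: [61, 44, 33, 32, 31, 7, 62, 69]


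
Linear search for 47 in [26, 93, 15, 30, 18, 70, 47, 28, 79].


i=0: 26!=47
i=1: 93!=47
i=2: 15!=47
i=3: 30!=47
i=4: 18!=47
i=5: 70!=47
i=6: 47==47 found!

Found at 6, 7 comps


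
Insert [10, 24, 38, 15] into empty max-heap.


Insert 10: [10]
Insert 24: [24, 10]
Insert 38: [38, 10, 24]
Insert 15: [38, 15, 24, 10]

Final heap: [38, 15, 24, 10]


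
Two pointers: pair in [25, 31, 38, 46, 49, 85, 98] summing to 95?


lo=0(25)+hi=6(98)=123
lo=0(25)+hi=5(85)=110
lo=0(25)+hi=4(49)=74
lo=1(31)+hi=4(49)=80
lo=2(38)+hi=4(49)=87
lo=3(46)+hi=4(49)=95

Yes: 46+49=95


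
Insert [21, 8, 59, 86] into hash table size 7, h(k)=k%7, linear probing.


Insert 21: h=0 -> slot 0
Insert 8: h=1 -> slot 1
Insert 59: h=3 -> slot 3
Insert 86: h=2 -> slot 2

Table: [21, 8, 86, 59, None, None, None]


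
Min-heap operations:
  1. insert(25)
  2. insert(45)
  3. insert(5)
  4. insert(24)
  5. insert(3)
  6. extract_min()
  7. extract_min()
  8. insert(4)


insert(25) -> [25]
insert(45) -> [25, 45]
insert(5) -> [5, 45, 25]
insert(24) -> [5, 24, 25, 45]
insert(3) -> [3, 5, 25, 45, 24]
extract_min()->3, [5, 24, 25, 45]
extract_min()->5, [24, 45, 25]
insert(4) -> [4, 24, 25, 45]

Final heap: [4, 24, 25, 45]


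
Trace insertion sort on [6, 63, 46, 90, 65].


Initial: [6, 63, 46, 90, 65]
Insert 63: [6, 63, 46, 90, 65]
Insert 46: [6, 46, 63, 90, 65]
Insert 90: [6, 46, 63, 90, 65]
Insert 65: [6, 46, 63, 65, 90]

Sorted: [6, 46, 63, 65, 90]


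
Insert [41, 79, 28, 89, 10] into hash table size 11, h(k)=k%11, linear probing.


Insert 41: h=8 -> slot 8
Insert 79: h=2 -> slot 2
Insert 28: h=6 -> slot 6
Insert 89: h=1 -> slot 1
Insert 10: h=10 -> slot 10

Table: [None, 89, 79, None, None, None, 28, None, 41, None, 10]


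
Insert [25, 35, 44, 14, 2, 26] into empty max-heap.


Insert 25: [25]
Insert 35: [35, 25]
Insert 44: [44, 25, 35]
Insert 14: [44, 25, 35, 14]
Insert 2: [44, 25, 35, 14, 2]
Insert 26: [44, 25, 35, 14, 2, 26]

Final heap: [44, 25, 35, 14, 2, 26]


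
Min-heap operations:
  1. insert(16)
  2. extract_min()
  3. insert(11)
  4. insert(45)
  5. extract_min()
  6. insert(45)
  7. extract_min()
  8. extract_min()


insert(16) -> [16]
extract_min()->16, []
insert(11) -> [11]
insert(45) -> [11, 45]
extract_min()->11, [45]
insert(45) -> [45, 45]
extract_min()->45, [45]
extract_min()->45, []

Final heap: []


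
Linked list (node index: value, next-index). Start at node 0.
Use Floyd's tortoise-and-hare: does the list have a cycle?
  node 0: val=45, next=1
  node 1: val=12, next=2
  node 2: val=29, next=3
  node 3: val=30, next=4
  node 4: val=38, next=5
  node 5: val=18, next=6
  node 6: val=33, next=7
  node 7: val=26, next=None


Floyd's tortoise (slow, +1) and hare (fast, +2):
  init: slow=0, fast=0
  step 1: slow=1, fast=2
  step 2: slow=2, fast=4
  step 3: slow=3, fast=6
  step 4: fast 6->7->None, no cycle

Cycle: no


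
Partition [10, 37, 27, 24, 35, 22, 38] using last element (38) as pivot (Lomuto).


Pivot: 38
  10 <= 38: advance i (no swap)
  37 <= 38: advance i (no swap)
  27 <= 38: advance i (no swap)
  24 <= 38: advance i (no swap)
  35 <= 38: advance i (no swap)
  22 <= 38: advance i (no swap)
Place pivot at 6: [10, 37, 27, 24, 35, 22, 38]

Partitioned: [10, 37, 27, 24, 35, 22, 38]


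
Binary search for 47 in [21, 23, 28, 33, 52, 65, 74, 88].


Step 1: lo=0, hi=7, mid=3, val=33
Step 2: lo=4, hi=7, mid=5, val=65
Step 3: lo=4, hi=4, mid=4, val=52

Not found


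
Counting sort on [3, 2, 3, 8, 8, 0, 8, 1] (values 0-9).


Input: [3, 2, 3, 8, 8, 0, 8, 1]
Counts: [1, 1, 1, 2, 0, 0, 0, 0, 3, 0]

Sorted: [0, 1, 2, 3, 3, 8, 8, 8]


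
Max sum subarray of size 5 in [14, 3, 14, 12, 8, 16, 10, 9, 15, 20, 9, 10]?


[0:5]: 51
[1:6]: 53
[2:7]: 60
[3:8]: 55
[4:9]: 58
[5:10]: 70
[6:11]: 63
[7:12]: 63

Max: 70 at [5:10]


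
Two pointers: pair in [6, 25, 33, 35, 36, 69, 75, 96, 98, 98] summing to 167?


lo=0(6)+hi=9(98)=104
lo=1(25)+hi=9(98)=123
lo=2(33)+hi=9(98)=131
lo=3(35)+hi=9(98)=133
lo=4(36)+hi=9(98)=134
lo=5(69)+hi=9(98)=167

Yes: 69+98=167


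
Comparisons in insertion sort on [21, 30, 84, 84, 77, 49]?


Algorithm: insertion sort
Input: [21, 30, 84, 84, 77, 49]
Sorted: [21, 30, 49, 77, 84, 84]

10


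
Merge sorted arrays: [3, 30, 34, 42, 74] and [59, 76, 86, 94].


Take 3 from A
Take 30 from A
Take 34 from A
Take 42 from A
Take 59 from B
Take 74 from A

Merged: [3, 30, 34, 42, 59, 74, 76, 86, 94]


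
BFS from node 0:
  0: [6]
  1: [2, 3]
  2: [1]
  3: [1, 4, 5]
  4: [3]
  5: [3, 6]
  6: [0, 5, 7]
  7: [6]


Visit 0, enqueue [6]
Visit 6, enqueue [5, 7]
Visit 5, enqueue [3]
Visit 7, enqueue []
Visit 3, enqueue [1, 4]
Visit 1, enqueue [2]
Visit 4, enqueue []
Visit 2, enqueue []

BFS order: [0, 6, 5, 7, 3, 1, 4, 2]


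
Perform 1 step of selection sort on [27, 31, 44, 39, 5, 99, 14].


Initial: [27, 31, 44, 39, 5, 99, 14]
Step 1: min=5 at 4
  Swap: [5, 31, 44, 39, 27, 99, 14]

After 1 step: [5, 31, 44, 39, 27, 99, 14]


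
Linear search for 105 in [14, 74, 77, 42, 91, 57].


i=0: 14!=105
i=1: 74!=105
i=2: 77!=105
i=3: 42!=105
i=4: 91!=105
i=5: 57!=105

Not found, 6 comps


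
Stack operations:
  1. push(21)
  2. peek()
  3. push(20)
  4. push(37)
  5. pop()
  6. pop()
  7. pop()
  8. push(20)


push(21) -> [21]
peek()->21
push(20) -> [21, 20]
push(37) -> [21, 20, 37]
pop()->37, [21, 20]
pop()->20, [21]
pop()->21, []
push(20) -> [20]

Final stack: [20]


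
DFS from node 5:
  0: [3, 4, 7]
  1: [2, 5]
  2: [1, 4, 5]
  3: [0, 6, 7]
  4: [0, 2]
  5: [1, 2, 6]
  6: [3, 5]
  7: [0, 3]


Visit 5, push [6, 2, 1]
Visit 1, push [2]
Visit 2, push [4]
Visit 4, push [0]
Visit 0, push [7, 3]
Visit 3, push [7, 6]
Visit 6, push []
Visit 7, push []

DFS order: [5, 1, 2, 4, 0, 3, 6, 7]


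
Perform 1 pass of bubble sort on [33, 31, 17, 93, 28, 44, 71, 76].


Initial: [33, 31, 17, 93, 28, 44, 71, 76]
Pass 1: [31, 17, 33, 28, 44, 71, 76, 93] (6 swaps)

After 1 pass: [31, 17, 33, 28, 44, 71, 76, 93]


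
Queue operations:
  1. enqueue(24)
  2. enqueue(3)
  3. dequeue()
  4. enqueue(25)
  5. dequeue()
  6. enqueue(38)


enqueue(24) -> [24]
enqueue(3) -> [24, 3]
dequeue()->24, [3]
enqueue(25) -> [3, 25]
dequeue()->3, [25]
enqueue(38) -> [25, 38]

Final queue: [25, 38]


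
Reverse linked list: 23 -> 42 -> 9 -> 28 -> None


Step 1: curr=23, set curr.next=prev(None) | reversed so far: 23
Step 2: curr=42, set curr.next=prev(23) | reversed so far: 42 -> 23
Step 3: curr=9, set curr.next=prev(42) | reversed so far: 9 -> 42 -> 23
Step 4: curr=28, set curr.next=prev(9) | reversed so far: 28 -> 9 -> 42 -> 23

28 -> 9 -> 42 -> 23 -> None


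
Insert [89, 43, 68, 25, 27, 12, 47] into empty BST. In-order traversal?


Insert 89: root
Insert 43: L from 89
Insert 68: L from 89 -> R from 43
Insert 25: L from 89 -> L from 43
Insert 27: L from 89 -> L from 43 -> R from 25
Insert 12: L from 89 -> L from 43 -> L from 25
Insert 47: L from 89 -> R from 43 -> L from 68

In-order: [12, 25, 27, 43, 47, 68, 89]


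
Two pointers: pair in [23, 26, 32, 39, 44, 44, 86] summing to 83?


lo=0(23)+hi=6(86)=109
lo=0(23)+hi=5(44)=67
lo=1(26)+hi=5(44)=70
lo=2(32)+hi=5(44)=76
lo=3(39)+hi=5(44)=83

Yes: 39+44=83


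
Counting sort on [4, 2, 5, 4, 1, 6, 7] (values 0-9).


Input: [4, 2, 5, 4, 1, 6, 7]
Counts: [0, 1, 1, 0, 2, 1, 1, 1, 0, 0]

Sorted: [1, 2, 4, 4, 5, 6, 7]


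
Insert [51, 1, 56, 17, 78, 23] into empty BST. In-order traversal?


Insert 51: root
Insert 1: L from 51
Insert 56: R from 51
Insert 17: L from 51 -> R from 1
Insert 78: R from 51 -> R from 56
Insert 23: L from 51 -> R from 1 -> R from 17

In-order: [1, 17, 23, 51, 56, 78]


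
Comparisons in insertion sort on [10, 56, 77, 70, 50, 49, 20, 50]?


Algorithm: insertion sort
Input: [10, 56, 77, 70, 50, 49, 20, 50]
Sorted: [10, 20, 49, 50, 50, 56, 70, 77]

23


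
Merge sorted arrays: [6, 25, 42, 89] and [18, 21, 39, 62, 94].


Take 6 from A
Take 18 from B
Take 21 from B
Take 25 from A
Take 39 from B
Take 42 from A
Take 62 from B
Take 89 from A

Merged: [6, 18, 21, 25, 39, 42, 62, 89, 94]


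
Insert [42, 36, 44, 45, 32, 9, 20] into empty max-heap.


Insert 42: [42]
Insert 36: [42, 36]
Insert 44: [44, 36, 42]
Insert 45: [45, 44, 42, 36]
Insert 32: [45, 44, 42, 36, 32]
Insert 9: [45, 44, 42, 36, 32, 9]
Insert 20: [45, 44, 42, 36, 32, 9, 20]

Final heap: [45, 44, 42, 36, 32, 9, 20]


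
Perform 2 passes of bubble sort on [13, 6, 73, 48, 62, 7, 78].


Initial: [13, 6, 73, 48, 62, 7, 78]
Pass 1: [6, 13, 48, 62, 7, 73, 78] (4 swaps)
Pass 2: [6, 13, 48, 7, 62, 73, 78] (1 swaps)

After 2 passes: [6, 13, 48, 7, 62, 73, 78]


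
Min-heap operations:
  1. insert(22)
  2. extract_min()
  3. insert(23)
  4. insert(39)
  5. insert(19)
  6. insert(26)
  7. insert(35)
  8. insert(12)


insert(22) -> [22]
extract_min()->22, []
insert(23) -> [23]
insert(39) -> [23, 39]
insert(19) -> [19, 39, 23]
insert(26) -> [19, 26, 23, 39]
insert(35) -> [19, 26, 23, 39, 35]
insert(12) -> [12, 26, 19, 39, 35, 23]

Final heap: [12, 26, 19, 39, 35, 23]


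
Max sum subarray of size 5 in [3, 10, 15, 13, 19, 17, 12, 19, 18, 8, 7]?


[0:5]: 60
[1:6]: 74
[2:7]: 76
[3:8]: 80
[4:9]: 85
[5:10]: 74
[6:11]: 64

Max: 85 at [4:9]


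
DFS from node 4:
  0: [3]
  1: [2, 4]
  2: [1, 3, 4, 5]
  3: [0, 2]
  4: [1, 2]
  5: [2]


Visit 4, push [2, 1]
Visit 1, push [2]
Visit 2, push [5, 3]
Visit 3, push [0]
Visit 0, push []
Visit 5, push []

DFS order: [4, 1, 2, 3, 0, 5]


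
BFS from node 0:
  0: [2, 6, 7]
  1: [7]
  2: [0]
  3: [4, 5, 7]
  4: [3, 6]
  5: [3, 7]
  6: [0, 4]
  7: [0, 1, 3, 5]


Visit 0, enqueue [2, 6, 7]
Visit 2, enqueue []
Visit 6, enqueue [4]
Visit 7, enqueue [1, 3, 5]
Visit 4, enqueue []
Visit 1, enqueue []
Visit 3, enqueue []
Visit 5, enqueue []

BFS order: [0, 2, 6, 7, 4, 1, 3, 5]


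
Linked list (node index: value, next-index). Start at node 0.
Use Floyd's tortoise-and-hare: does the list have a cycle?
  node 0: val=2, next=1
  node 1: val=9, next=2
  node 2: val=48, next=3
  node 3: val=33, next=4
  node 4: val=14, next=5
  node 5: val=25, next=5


Floyd's tortoise (slow, +1) and hare (fast, +2):
  init: slow=0, fast=0
  step 1: slow=1, fast=2
  step 2: slow=2, fast=4
  step 3: slow=3, fast=5
  step 4: slow=4, fast=5
  step 5: slow=5, fast=5
  slow == fast at node 5: cycle detected

Cycle: yes


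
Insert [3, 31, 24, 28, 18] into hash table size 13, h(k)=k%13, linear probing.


Insert 3: h=3 -> slot 3
Insert 31: h=5 -> slot 5
Insert 24: h=11 -> slot 11
Insert 28: h=2 -> slot 2
Insert 18: h=5, 1 probes -> slot 6

Table: [None, None, 28, 3, None, 31, 18, None, None, None, None, 24, None]


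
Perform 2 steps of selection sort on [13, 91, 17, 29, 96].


Initial: [13, 91, 17, 29, 96]
Step 1: min=13 at 0
  Swap: [13, 91, 17, 29, 96]
Step 2: min=17 at 2
  Swap: [13, 17, 91, 29, 96]

After 2 steps: [13, 17, 91, 29, 96]


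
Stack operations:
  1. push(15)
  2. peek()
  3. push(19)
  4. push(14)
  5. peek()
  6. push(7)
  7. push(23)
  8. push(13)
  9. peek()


push(15) -> [15]
peek()->15
push(19) -> [15, 19]
push(14) -> [15, 19, 14]
peek()->14
push(7) -> [15, 19, 14, 7]
push(23) -> [15, 19, 14, 7, 23]
push(13) -> [15, 19, 14, 7, 23, 13]
peek()->13

Final stack: [15, 19, 14, 7, 23, 13]


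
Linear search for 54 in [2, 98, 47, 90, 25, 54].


i=0: 2!=54
i=1: 98!=54
i=2: 47!=54
i=3: 90!=54
i=4: 25!=54
i=5: 54==54 found!

Found at 5, 6 comps


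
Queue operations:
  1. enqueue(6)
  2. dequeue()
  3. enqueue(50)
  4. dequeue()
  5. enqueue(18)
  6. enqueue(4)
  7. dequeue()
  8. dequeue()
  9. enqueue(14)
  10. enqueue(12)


enqueue(6) -> [6]
dequeue()->6, []
enqueue(50) -> [50]
dequeue()->50, []
enqueue(18) -> [18]
enqueue(4) -> [18, 4]
dequeue()->18, [4]
dequeue()->4, []
enqueue(14) -> [14]
enqueue(12) -> [14, 12]

Final queue: [14, 12]


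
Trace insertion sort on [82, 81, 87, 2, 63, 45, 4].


Initial: [82, 81, 87, 2, 63, 45, 4]
Insert 81: [81, 82, 87, 2, 63, 45, 4]
Insert 87: [81, 82, 87, 2, 63, 45, 4]
Insert 2: [2, 81, 82, 87, 63, 45, 4]
Insert 63: [2, 63, 81, 82, 87, 45, 4]
Insert 45: [2, 45, 63, 81, 82, 87, 4]
Insert 4: [2, 4, 45, 63, 81, 82, 87]

Sorted: [2, 4, 45, 63, 81, 82, 87]


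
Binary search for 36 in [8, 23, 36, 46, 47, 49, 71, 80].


Step 1: lo=0, hi=7, mid=3, val=46
Step 2: lo=0, hi=2, mid=1, val=23
Step 3: lo=2, hi=2, mid=2, val=36

Found at index 2


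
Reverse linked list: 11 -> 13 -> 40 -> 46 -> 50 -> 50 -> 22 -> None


Step 1: curr=11, set curr.next=prev(None) | reversed so far: 11
Step 2: curr=13, set curr.next=prev(11) | reversed so far: 13 -> 11
Step 3: curr=40, set curr.next=prev(13) | reversed so far: 40 -> 13 -> 11
Step 4: curr=46, set curr.next=prev(40) | reversed so far: 46 -> 40 -> 13 -> 11
Step 5: curr=50, set curr.next=prev(46) | reversed so far: 50 -> 46 -> 40 -> 13 -> 11
Step 6: curr=50, set curr.next=prev(50) | reversed so far: 50 -> 50 -> 46 -> 40 -> 13 -> 11
Step 7: curr=22, set curr.next=prev(50) | reversed so far: 22 -> 50 -> 50 -> 46 -> 40 -> 13 -> 11

22 -> 50 -> 50 -> 46 -> 40 -> 13 -> 11 -> None


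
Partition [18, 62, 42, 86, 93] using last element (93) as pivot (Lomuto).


Pivot: 93
  18 <= 93: advance i (no swap)
  62 <= 93: advance i (no swap)
  42 <= 93: advance i (no swap)
  86 <= 93: advance i (no swap)
Place pivot at 4: [18, 62, 42, 86, 93]

Partitioned: [18, 62, 42, 86, 93]


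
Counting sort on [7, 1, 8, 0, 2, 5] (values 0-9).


Input: [7, 1, 8, 0, 2, 5]
Counts: [1, 1, 1, 0, 0, 1, 0, 1, 1, 0]

Sorted: [0, 1, 2, 5, 7, 8]


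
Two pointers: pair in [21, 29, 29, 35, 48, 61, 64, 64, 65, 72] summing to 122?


lo=0(21)+hi=9(72)=93
lo=1(29)+hi=9(72)=101
lo=2(29)+hi=9(72)=101
lo=3(35)+hi=9(72)=107
lo=4(48)+hi=9(72)=120
lo=5(61)+hi=9(72)=133
lo=5(61)+hi=8(65)=126
lo=5(61)+hi=7(64)=125
lo=5(61)+hi=6(64)=125

No pair found


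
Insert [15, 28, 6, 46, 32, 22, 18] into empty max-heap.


Insert 15: [15]
Insert 28: [28, 15]
Insert 6: [28, 15, 6]
Insert 46: [46, 28, 6, 15]
Insert 32: [46, 32, 6, 15, 28]
Insert 22: [46, 32, 22, 15, 28, 6]
Insert 18: [46, 32, 22, 15, 28, 6, 18]

Final heap: [46, 32, 22, 15, 28, 6, 18]


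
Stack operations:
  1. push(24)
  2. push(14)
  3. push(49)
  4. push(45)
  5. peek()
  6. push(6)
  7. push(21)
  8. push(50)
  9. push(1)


push(24) -> [24]
push(14) -> [24, 14]
push(49) -> [24, 14, 49]
push(45) -> [24, 14, 49, 45]
peek()->45
push(6) -> [24, 14, 49, 45, 6]
push(21) -> [24, 14, 49, 45, 6, 21]
push(50) -> [24, 14, 49, 45, 6, 21, 50]
push(1) -> [24, 14, 49, 45, 6, 21, 50, 1]

Final stack: [24, 14, 49, 45, 6, 21, 50, 1]


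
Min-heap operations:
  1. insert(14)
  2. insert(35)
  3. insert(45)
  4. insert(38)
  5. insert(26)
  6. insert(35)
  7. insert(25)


insert(14) -> [14]
insert(35) -> [14, 35]
insert(45) -> [14, 35, 45]
insert(38) -> [14, 35, 45, 38]
insert(26) -> [14, 26, 45, 38, 35]
insert(35) -> [14, 26, 35, 38, 35, 45]
insert(25) -> [14, 26, 25, 38, 35, 45, 35]

Final heap: [14, 26, 25, 38, 35, 45, 35]


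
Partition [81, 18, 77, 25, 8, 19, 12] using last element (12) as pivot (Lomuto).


Pivot: 12
  8 <= 12: swap -> [8, 18, 77, 25, 81, 19, 12]
Place pivot at 1: [8, 12, 77, 25, 81, 19, 18]

Partitioned: [8, 12, 77, 25, 81, 19, 18]


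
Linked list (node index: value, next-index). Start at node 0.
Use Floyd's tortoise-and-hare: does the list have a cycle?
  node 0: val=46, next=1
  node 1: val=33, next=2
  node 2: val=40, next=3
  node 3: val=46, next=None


Floyd's tortoise (slow, +1) and hare (fast, +2):
  init: slow=0, fast=0
  step 1: slow=1, fast=2
  step 2: fast 2->3->None, no cycle

Cycle: no


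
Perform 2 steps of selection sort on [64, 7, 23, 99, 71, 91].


Initial: [64, 7, 23, 99, 71, 91]
Step 1: min=7 at 1
  Swap: [7, 64, 23, 99, 71, 91]
Step 2: min=23 at 2
  Swap: [7, 23, 64, 99, 71, 91]

After 2 steps: [7, 23, 64, 99, 71, 91]


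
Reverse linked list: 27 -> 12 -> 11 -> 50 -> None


Step 1: curr=27, set curr.next=prev(None) | reversed so far: 27
Step 2: curr=12, set curr.next=prev(27) | reversed so far: 12 -> 27
Step 3: curr=11, set curr.next=prev(12) | reversed so far: 11 -> 12 -> 27
Step 4: curr=50, set curr.next=prev(11) | reversed so far: 50 -> 11 -> 12 -> 27

50 -> 11 -> 12 -> 27 -> None


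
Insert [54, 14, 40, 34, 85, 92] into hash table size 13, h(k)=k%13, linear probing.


Insert 54: h=2 -> slot 2
Insert 14: h=1 -> slot 1
Insert 40: h=1, 2 probes -> slot 3
Insert 34: h=8 -> slot 8
Insert 85: h=7 -> slot 7
Insert 92: h=1, 3 probes -> slot 4

Table: [None, 14, 54, 40, 92, None, None, 85, 34, None, None, None, None]


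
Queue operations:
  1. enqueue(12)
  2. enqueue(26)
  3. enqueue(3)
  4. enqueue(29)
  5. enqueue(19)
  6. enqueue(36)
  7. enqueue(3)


enqueue(12) -> [12]
enqueue(26) -> [12, 26]
enqueue(3) -> [12, 26, 3]
enqueue(29) -> [12, 26, 3, 29]
enqueue(19) -> [12, 26, 3, 29, 19]
enqueue(36) -> [12, 26, 3, 29, 19, 36]
enqueue(3) -> [12, 26, 3, 29, 19, 36, 3]

Final queue: [12, 26, 3, 29, 19, 36, 3]


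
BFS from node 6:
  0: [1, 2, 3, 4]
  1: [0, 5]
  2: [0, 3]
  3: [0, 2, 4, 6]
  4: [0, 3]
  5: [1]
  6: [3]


Visit 6, enqueue [3]
Visit 3, enqueue [0, 2, 4]
Visit 0, enqueue [1]
Visit 2, enqueue []
Visit 4, enqueue []
Visit 1, enqueue [5]
Visit 5, enqueue []

BFS order: [6, 3, 0, 2, 4, 1, 5]


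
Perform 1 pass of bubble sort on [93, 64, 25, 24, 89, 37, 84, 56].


Initial: [93, 64, 25, 24, 89, 37, 84, 56]
Pass 1: [64, 25, 24, 89, 37, 84, 56, 93] (7 swaps)

After 1 pass: [64, 25, 24, 89, 37, 84, 56, 93]


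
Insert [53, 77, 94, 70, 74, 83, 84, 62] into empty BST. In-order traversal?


Insert 53: root
Insert 77: R from 53
Insert 94: R from 53 -> R from 77
Insert 70: R from 53 -> L from 77
Insert 74: R from 53 -> L from 77 -> R from 70
Insert 83: R from 53 -> R from 77 -> L from 94
Insert 84: R from 53 -> R from 77 -> L from 94 -> R from 83
Insert 62: R from 53 -> L from 77 -> L from 70

In-order: [53, 62, 70, 74, 77, 83, 84, 94]


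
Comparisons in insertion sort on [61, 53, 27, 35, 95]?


Algorithm: insertion sort
Input: [61, 53, 27, 35, 95]
Sorted: [27, 35, 53, 61, 95]

7


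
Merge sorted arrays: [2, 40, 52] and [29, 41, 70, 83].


Take 2 from A
Take 29 from B
Take 40 from A
Take 41 from B
Take 52 from A

Merged: [2, 29, 40, 41, 52, 70, 83]


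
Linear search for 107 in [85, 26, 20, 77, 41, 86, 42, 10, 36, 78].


i=0: 85!=107
i=1: 26!=107
i=2: 20!=107
i=3: 77!=107
i=4: 41!=107
i=5: 86!=107
i=6: 42!=107
i=7: 10!=107
i=8: 36!=107
i=9: 78!=107

Not found, 10 comps


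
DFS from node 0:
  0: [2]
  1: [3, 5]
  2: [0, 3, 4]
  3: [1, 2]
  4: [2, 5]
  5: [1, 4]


Visit 0, push [2]
Visit 2, push [4, 3]
Visit 3, push [1]
Visit 1, push [5]
Visit 5, push [4]
Visit 4, push []

DFS order: [0, 2, 3, 1, 5, 4]


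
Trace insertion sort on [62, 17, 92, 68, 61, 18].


Initial: [62, 17, 92, 68, 61, 18]
Insert 17: [17, 62, 92, 68, 61, 18]
Insert 92: [17, 62, 92, 68, 61, 18]
Insert 68: [17, 62, 68, 92, 61, 18]
Insert 61: [17, 61, 62, 68, 92, 18]
Insert 18: [17, 18, 61, 62, 68, 92]

Sorted: [17, 18, 61, 62, 68, 92]


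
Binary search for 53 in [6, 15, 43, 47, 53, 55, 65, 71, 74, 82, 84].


Step 1: lo=0, hi=10, mid=5, val=55
Step 2: lo=0, hi=4, mid=2, val=43
Step 3: lo=3, hi=4, mid=3, val=47
Step 4: lo=4, hi=4, mid=4, val=53

Found at index 4


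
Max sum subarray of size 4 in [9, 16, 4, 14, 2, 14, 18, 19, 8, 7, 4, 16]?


[0:4]: 43
[1:5]: 36
[2:6]: 34
[3:7]: 48
[4:8]: 53
[5:9]: 59
[6:10]: 52
[7:11]: 38
[8:12]: 35

Max: 59 at [5:9]


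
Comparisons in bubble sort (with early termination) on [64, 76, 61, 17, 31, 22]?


Algorithm: bubble sort (with early termination)
Input: [64, 76, 61, 17, 31, 22]
Sorted: [17, 22, 31, 61, 64, 76]

15


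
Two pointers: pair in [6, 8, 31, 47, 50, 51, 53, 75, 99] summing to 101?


lo=0(6)+hi=8(99)=105
lo=0(6)+hi=7(75)=81
lo=1(8)+hi=7(75)=83
lo=2(31)+hi=7(75)=106
lo=2(31)+hi=6(53)=84
lo=3(47)+hi=6(53)=100
lo=4(50)+hi=6(53)=103
lo=4(50)+hi=5(51)=101

Yes: 50+51=101


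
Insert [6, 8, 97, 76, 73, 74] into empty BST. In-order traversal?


Insert 6: root
Insert 8: R from 6
Insert 97: R from 6 -> R from 8
Insert 76: R from 6 -> R from 8 -> L from 97
Insert 73: R from 6 -> R from 8 -> L from 97 -> L from 76
Insert 74: R from 6 -> R from 8 -> L from 97 -> L from 76 -> R from 73

In-order: [6, 8, 73, 74, 76, 97]


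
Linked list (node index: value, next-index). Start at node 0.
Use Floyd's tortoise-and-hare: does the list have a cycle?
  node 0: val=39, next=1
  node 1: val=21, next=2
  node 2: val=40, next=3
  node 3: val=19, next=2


Floyd's tortoise (slow, +1) and hare (fast, +2):
  init: slow=0, fast=0
  step 1: slow=1, fast=2
  step 2: slow=2, fast=2
  slow == fast at node 2: cycle detected

Cycle: yes


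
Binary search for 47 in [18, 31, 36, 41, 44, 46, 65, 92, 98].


Step 1: lo=0, hi=8, mid=4, val=44
Step 2: lo=5, hi=8, mid=6, val=65
Step 3: lo=5, hi=5, mid=5, val=46

Not found


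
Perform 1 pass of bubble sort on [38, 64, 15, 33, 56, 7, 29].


Initial: [38, 64, 15, 33, 56, 7, 29]
Pass 1: [38, 15, 33, 56, 7, 29, 64] (5 swaps)

After 1 pass: [38, 15, 33, 56, 7, 29, 64]


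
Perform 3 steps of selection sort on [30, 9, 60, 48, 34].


Initial: [30, 9, 60, 48, 34]
Step 1: min=9 at 1
  Swap: [9, 30, 60, 48, 34]
Step 2: min=30 at 1
  Swap: [9, 30, 60, 48, 34]
Step 3: min=34 at 4
  Swap: [9, 30, 34, 48, 60]

After 3 steps: [9, 30, 34, 48, 60]


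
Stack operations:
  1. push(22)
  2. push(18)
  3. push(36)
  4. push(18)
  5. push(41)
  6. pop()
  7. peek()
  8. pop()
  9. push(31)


push(22) -> [22]
push(18) -> [22, 18]
push(36) -> [22, 18, 36]
push(18) -> [22, 18, 36, 18]
push(41) -> [22, 18, 36, 18, 41]
pop()->41, [22, 18, 36, 18]
peek()->18
pop()->18, [22, 18, 36]
push(31) -> [22, 18, 36, 31]

Final stack: [22, 18, 36, 31]


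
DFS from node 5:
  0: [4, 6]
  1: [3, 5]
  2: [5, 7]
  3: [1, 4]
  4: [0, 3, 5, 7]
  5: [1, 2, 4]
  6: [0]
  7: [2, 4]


Visit 5, push [4, 2, 1]
Visit 1, push [3]
Visit 3, push [4]
Visit 4, push [7, 0]
Visit 0, push [6]
Visit 6, push []
Visit 7, push [2]
Visit 2, push []

DFS order: [5, 1, 3, 4, 0, 6, 7, 2]


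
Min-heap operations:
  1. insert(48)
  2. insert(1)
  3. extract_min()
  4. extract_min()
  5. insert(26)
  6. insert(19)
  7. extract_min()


insert(48) -> [48]
insert(1) -> [1, 48]
extract_min()->1, [48]
extract_min()->48, []
insert(26) -> [26]
insert(19) -> [19, 26]
extract_min()->19, [26]

Final heap: [26]


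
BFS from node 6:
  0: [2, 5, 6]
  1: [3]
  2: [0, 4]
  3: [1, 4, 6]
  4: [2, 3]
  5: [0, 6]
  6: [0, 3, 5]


Visit 6, enqueue [0, 3, 5]
Visit 0, enqueue [2]
Visit 3, enqueue [1, 4]
Visit 5, enqueue []
Visit 2, enqueue []
Visit 1, enqueue []
Visit 4, enqueue []

BFS order: [6, 0, 3, 5, 2, 1, 4]


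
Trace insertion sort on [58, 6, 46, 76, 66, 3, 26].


Initial: [58, 6, 46, 76, 66, 3, 26]
Insert 6: [6, 58, 46, 76, 66, 3, 26]
Insert 46: [6, 46, 58, 76, 66, 3, 26]
Insert 76: [6, 46, 58, 76, 66, 3, 26]
Insert 66: [6, 46, 58, 66, 76, 3, 26]
Insert 3: [3, 6, 46, 58, 66, 76, 26]
Insert 26: [3, 6, 26, 46, 58, 66, 76]

Sorted: [3, 6, 26, 46, 58, 66, 76]


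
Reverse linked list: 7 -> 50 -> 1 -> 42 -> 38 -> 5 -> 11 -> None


Step 1: curr=7, set curr.next=prev(None) | reversed so far: 7
Step 2: curr=50, set curr.next=prev(7) | reversed so far: 50 -> 7
Step 3: curr=1, set curr.next=prev(50) | reversed so far: 1 -> 50 -> 7
Step 4: curr=42, set curr.next=prev(1) | reversed so far: 42 -> 1 -> 50 -> 7
Step 5: curr=38, set curr.next=prev(42) | reversed so far: 38 -> 42 -> 1 -> 50 -> 7
Step 6: curr=5, set curr.next=prev(38) | reversed so far: 5 -> 38 -> 42 -> 1 -> 50 -> 7
Step 7: curr=11, set curr.next=prev(5) | reversed so far: 11 -> 5 -> 38 -> 42 -> 1 -> 50 -> 7

11 -> 5 -> 38 -> 42 -> 1 -> 50 -> 7 -> None


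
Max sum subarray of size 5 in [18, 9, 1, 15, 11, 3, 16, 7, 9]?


[0:5]: 54
[1:6]: 39
[2:7]: 46
[3:8]: 52
[4:9]: 46

Max: 54 at [0:5]


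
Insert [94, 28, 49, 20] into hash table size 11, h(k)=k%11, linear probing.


Insert 94: h=6 -> slot 6
Insert 28: h=6, 1 probes -> slot 7
Insert 49: h=5 -> slot 5
Insert 20: h=9 -> slot 9

Table: [None, None, None, None, None, 49, 94, 28, None, 20, None]


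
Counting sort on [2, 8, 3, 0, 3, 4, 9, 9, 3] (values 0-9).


Input: [2, 8, 3, 0, 3, 4, 9, 9, 3]
Counts: [1, 0, 1, 3, 1, 0, 0, 0, 1, 2]

Sorted: [0, 2, 3, 3, 3, 4, 8, 9, 9]


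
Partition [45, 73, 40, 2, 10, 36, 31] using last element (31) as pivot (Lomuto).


Pivot: 31
  2 <= 31: swap -> [2, 73, 40, 45, 10, 36, 31]
  10 <= 31: swap -> [2, 10, 40, 45, 73, 36, 31]
Place pivot at 2: [2, 10, 31, 45, 73, 36, 40]

Partitioned: [2, 10, 31, 45, 73, 36, 40]


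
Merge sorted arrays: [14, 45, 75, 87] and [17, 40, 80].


Take 14 from A
Take 17 from B
Take 40 from B
Take 45 from A
Take 75 from A
Take 80 from B

Merged: [14, 17, 40, 45, 75, 80, 87]


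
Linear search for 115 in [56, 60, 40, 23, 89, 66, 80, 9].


i=0: 56!=115
i=1: 60!=115
i=2: 40!=115
i=3: 23!=115
i=4: 89!=115
i=5: 66!=115
i=6: 80!=115
i=7: 9!=115

Not found, 8 comps


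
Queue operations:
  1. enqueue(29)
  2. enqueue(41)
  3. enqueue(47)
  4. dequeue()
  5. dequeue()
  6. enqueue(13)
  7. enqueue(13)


enqueue(29) -> [29]
enqueue(41) -> [29, 41]
enqueue(47) -> [29, 41, 47]
dequeue()->29, [41, 47]
dequeue()->41, [47]
enqueue(13) -> [47, 13]
enqueue(13) -> [47, 13, 13]

Final queue: [47, 13, 13]


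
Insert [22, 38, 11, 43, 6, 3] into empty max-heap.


Insert 22: [22]
Insert 38: [38, 22]
Insert 11: [38, 22, 11]
Insert 43: [43, 38, 11, 22]
Insert 6: [43, 38, 11, 22, 6]
Insert 3: [43, 38, 11, 22, 6, 3]

Final heap: [43, 38, 11, 22, 6, 3]


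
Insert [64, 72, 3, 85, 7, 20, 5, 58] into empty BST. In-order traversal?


Insert 64: root
Insert 72: R from 64
Insert 3: L from 64
Insert 85: R from 64 -> R from 72
Insert 7: L from 64 -> R from 3
Insert 20: L from 64 -> R from 3 -> R from 7
Insert 5: L from 64 -> R from 3 -> L from 7
Insert 58: L from 64 -> R from 3 -> R from 7 -> R from 20

In-order: [3, 5, 7, 20, 58, 64, 72, 85]


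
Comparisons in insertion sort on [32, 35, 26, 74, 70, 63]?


Algorithm: insertion sort
Input: [32, 35, 26, 74, 70, 63]
Sorted: [26, 32, 35, 63, 70, 74]

9


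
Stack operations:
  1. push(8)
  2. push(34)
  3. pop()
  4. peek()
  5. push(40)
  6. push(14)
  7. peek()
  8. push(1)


push(8) -> [8]
push(34) -> [8, 34]
pop()->34, [8]
peek()->8
push(40) -> [8, 40]
push(14) -> [8, 40, 14]
peek()->14
push(1) -> [8, 40, 14, 1]

Final stack: [8, 40, 14, 1]


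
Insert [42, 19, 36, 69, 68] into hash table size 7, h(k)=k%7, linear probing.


Insert 42: h=0 -> slot 0
Insert 19: h=5 -> slot 5
Insert 36: h=1 -> slot 1
Insert 69: h=6 -> slot 6
Insert 68: h=5, 4 probes -> slot 2

Table: [42, 36, 68, None, None, 19, 69]


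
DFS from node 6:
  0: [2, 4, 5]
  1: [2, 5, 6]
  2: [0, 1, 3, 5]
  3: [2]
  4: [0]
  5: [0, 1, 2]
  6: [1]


Visit 6, push [1]
Visit 1, push [5, 2]
Visit 2, push [5, 3, 0]
Visit 0, push [5, 4]
Visit 4, push []
Visit 5, push []
Visit 3, push []

DFS order: [6, 1, 2, 0, 4, 5, 3]


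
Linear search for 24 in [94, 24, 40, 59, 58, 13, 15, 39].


i=0: 94!=24
i=1: 24==24 found!

Found at 1, 2 comps


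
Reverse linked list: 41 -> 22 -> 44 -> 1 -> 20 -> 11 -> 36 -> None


Step 1: curr=41, set curr.next=prev(None) | reversed so far: 41
Step 2: curr=22, set curr.next=prev(41) | reversed so far: 22 -> 41
Step 3: curr=44, set curr.next=prev(22) | reversed so far: 44 -> 22 -> 41
Step 4: curr=1, set curr.next=prev(44) | reversed so far: 1 -> 44 -> 22 -> 41
Step 5: curr=20, set curr.next=prev(1) | reversed so far: 20 -> 1 -> 44 -> 22 -> 41
Step 6: curr=11, set curr.next=prev(20) | reversed so far: 11 -> 20 -> 1 -> 44 -> 22 -> 41
Step 7: curr=36, set curr.next=prev(11) | reversed so far: 36 -> 11 -> 20 -> 1 -> 44 -> 22 -> 41

36 -> 11 -> 20 -> 1 -> 44 -> 22 -> 41 -> None
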